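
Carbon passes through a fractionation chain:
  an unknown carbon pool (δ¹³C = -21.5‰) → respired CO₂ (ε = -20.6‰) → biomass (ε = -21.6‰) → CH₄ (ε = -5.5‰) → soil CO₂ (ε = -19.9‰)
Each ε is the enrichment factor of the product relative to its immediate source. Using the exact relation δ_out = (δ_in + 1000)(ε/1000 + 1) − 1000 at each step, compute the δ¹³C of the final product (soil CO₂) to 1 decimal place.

step 1: δ = (-21.50 + 1000)·(-20.6/1000 + 1) − 1000 = -41.66‰
step 2: δ = (-41.66 + 1000)·(-21.6/1000 + 1) − 1000 = -62.36‰
step 3: δ = (-62.36 + 1000)·(-5.5/1000 + 1) − 1000 = -67.51‰
step 4: δ = (-67.51 + 1000)·(-19.9/1000 + 1) − 1000 = -86.07‰

-86.1‰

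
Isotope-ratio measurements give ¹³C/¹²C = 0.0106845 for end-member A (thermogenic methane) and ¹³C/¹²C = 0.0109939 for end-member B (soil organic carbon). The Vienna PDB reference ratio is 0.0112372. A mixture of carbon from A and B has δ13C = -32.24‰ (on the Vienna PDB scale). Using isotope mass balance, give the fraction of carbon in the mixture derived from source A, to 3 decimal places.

0.385

δ_A = (0.0106845/0.0112372 − 1)×1000 = (0.950815 − 1)×1000 = -49.185‰
δ_B = (0.0109939/0.0112372 − 1)×1000 = (0.978349 − 1)×1000 = -21.651‰
f_A = (δ_mix − δ_B)/(δ_A − δ_B) = (-32.24 − (-21.651))/(-49.185 − (-21.651))
f_A = -10.589 / -27.534 = 0.3846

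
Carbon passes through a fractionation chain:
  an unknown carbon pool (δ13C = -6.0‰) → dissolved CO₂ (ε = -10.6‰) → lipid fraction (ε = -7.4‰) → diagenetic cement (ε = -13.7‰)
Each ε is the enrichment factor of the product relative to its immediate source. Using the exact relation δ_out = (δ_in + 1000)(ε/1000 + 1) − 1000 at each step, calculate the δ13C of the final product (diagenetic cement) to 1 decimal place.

step 1: δ = (-6.00 + 1000)·(-10.6/1000 + 1) − 1000 = -16.54‰
step 2: δ = (-16.54 + 1000)·(-7.4/1000 + 1) − 1000 = -23.81‰
step 3: δ = (-23.81 + 1000)·(-13.7/1000 + 1) − 1000 = -37.19‰

-37.2‰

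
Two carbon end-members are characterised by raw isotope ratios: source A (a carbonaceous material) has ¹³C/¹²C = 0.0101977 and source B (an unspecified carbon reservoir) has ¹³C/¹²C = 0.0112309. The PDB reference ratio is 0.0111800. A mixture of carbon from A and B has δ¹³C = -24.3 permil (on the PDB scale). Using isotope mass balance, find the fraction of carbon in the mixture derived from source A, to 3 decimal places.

0.312

δ_A = (0.0101977/0.0111800 − 1)×1000 = (0.912138 − 1)×1000 = -87.862 permil
δ_B = (0.0112309/0.0111800 − 1)×1000 = (1.004553 − 1)×1000 = 4.553 permil
f_A = (δ_mix − δ_B)/(δ_A − δ_B) = (-24.3 − (4.553))/(-87.862 − (4.553))
f_A = -28.853 / -92.415 = 0.3122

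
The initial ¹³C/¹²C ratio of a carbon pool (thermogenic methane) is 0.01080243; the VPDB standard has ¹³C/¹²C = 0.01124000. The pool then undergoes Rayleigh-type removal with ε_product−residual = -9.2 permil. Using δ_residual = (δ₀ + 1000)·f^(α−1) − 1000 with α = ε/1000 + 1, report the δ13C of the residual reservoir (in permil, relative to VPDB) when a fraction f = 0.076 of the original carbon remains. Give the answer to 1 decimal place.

-15.9 permil

δ₀ = (0.01080243/0.01124000 − 1)×1000 = (0.961070 − 1)×1000 = -38.930 permil
α − 1 = ε/1000 = -0.0092
f^(α−1) = 0.076^(-0.0092) = 1.023992
δ_res = (-38.930 + 1000) × 1.023992 − 1000 = 984.128 − 1000 = -15.87 permil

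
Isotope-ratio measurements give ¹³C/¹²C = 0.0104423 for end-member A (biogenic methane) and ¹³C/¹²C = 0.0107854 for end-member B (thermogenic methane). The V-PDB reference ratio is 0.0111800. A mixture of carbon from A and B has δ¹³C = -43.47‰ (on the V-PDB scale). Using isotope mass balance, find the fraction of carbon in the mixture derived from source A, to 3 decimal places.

0.266

δ_A = (0.0104423/0.0111800 − 1)×1000 = (0.934016 − 1)×1000 = -65.984‰
δ_B = (0.0107854/0.0111800 − 1)×1000 = (0.964705 − 1)×1000 = -35.295‰
f_A = (δ_mix − δ_B)/(δ_A − δ_B) = (-43.47 − (-35.295))/(-65.984 − (-35.295))
f_A = -8.175 / -30.689 = 0.2664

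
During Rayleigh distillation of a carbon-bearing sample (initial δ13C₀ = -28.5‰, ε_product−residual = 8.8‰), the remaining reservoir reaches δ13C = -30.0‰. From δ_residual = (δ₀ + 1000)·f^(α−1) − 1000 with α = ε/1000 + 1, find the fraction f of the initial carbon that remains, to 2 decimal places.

α − 1 = ε/1000 = 0.0088
(δ_res + 1000)/(δ₀ + 1000) = (-30.0 + 1000)/(-28.5 + 1000) = 970.0/971.5 = 0.998456
f = 0.998456^(1/0.0088) = exp(ln(0.998456)/0.0088) = exp(-0.00155/0.0088)
f = exp(-0.1756) = 0.8390

0.84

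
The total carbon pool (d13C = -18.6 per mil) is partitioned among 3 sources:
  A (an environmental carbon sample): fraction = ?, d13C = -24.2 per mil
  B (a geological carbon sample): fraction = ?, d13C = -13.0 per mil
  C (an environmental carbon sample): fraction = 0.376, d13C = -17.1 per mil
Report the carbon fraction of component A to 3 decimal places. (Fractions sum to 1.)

0.362

Let f_A and f_B be the unknown fractions; fractions sum to 1 so f_A + f_B = 0.624.
Mass balance: Σ fᵢ·δᵢ = δ_bulk ⇒ f_A·(-24.2) + f_B·(-13.0) = -18.6 − (-6.430) = -12.170
Substitute f_B = 0.624 − f_A:
f_A·(-24.2 − -13.0) = -12.170 − 0.624×(-13.0) = -4.058
f_A = -4.058 / -11.2 = 0.3624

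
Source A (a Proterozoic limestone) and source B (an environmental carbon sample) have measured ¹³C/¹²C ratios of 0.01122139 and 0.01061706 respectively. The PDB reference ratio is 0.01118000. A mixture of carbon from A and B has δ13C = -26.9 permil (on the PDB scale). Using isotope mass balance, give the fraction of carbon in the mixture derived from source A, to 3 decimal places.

δ_A = (0.01122139/0.01118000 − 1)×1000 = (1.003702 − 1)×1000 = 3.702 permil
δ_B = (0.01061706/0.01118000 − 1)×1000 = (0.949648 − 1)×1000 = -50.352 permil
f_A = (δ_mix − δ_B)/(δ_A − δ_B) = (-26.9 − (-50.352))/(3.702 − (-50.352))
f_A = 23.452 / 54.055 = 0.4339

0.434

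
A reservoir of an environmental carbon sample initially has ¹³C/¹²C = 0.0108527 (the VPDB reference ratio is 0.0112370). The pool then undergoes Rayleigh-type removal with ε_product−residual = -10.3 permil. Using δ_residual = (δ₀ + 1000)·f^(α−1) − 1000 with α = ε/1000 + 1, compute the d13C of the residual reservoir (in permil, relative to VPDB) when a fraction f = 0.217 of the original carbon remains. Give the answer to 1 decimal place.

-18.9 permil

δ₀ = (0.0108527/0.0112370 − 1)×1000 = (0.965800 − 1)×1000 = -34.200 permil
α − 1 = ε/1000 = -0.0103
f^(α−1) = 0.217^(-0.0103) = 1.015861
δ_res = (-34.200 + 1000) × 1.015861 − 1000 = 981.119 − 1000 = -18.88 permil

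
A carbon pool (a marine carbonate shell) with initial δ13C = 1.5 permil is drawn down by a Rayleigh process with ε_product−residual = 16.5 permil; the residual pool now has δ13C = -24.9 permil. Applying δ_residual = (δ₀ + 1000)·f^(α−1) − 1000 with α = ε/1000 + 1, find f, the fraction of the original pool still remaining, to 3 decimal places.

0.198

α − 1 = ε/1000 = 0.0165
(δ_res + 1000)/(δ₀ + 1000) = (-24.9 + 1000)/(1.5 + 1000) = 975.1/1001.5 = 0.973640
f = 0.973640^(1/0.0165) = exp(ln(0.973640)/0.0165) = exp(-0.02671/0.0165)
f = exp(-1.6190) = 0.1981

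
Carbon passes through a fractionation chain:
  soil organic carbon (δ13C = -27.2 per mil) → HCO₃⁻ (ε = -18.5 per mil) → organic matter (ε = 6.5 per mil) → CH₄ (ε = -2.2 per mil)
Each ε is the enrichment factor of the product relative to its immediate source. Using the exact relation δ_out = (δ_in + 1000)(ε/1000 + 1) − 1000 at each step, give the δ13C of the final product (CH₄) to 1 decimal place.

step 1: δ = (-27.20 + 1000)·(-18.5/1000 + 1) − 1000 = -45.20 per mil
step 2: δ = (-45.20 + 1000)·(6.5/1000 + 1) − 1000 = -38.99 per mil
step 3: δ = (-38.99 + 1000)·(-2.2/1000 + 1) − 1000 = -41.10 per mil

-41.1 per mil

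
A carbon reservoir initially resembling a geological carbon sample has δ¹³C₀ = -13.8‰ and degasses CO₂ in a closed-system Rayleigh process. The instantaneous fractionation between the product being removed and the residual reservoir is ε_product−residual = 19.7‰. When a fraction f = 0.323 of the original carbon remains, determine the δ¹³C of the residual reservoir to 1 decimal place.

-35.5‰

Rayleigh residual: δ_res = (δ₀ + 1000)·f^(α−1) − 1000
α = ε/1000 + 1 = 1.01970, so α − 1 = 0.01970
f^(α−1) = 0.323^(0.01970) = 0.977983
δ_res = (-13.8 + 1000) × 0.977983 − 1000 = 964.487 − 1000 = -35.51‰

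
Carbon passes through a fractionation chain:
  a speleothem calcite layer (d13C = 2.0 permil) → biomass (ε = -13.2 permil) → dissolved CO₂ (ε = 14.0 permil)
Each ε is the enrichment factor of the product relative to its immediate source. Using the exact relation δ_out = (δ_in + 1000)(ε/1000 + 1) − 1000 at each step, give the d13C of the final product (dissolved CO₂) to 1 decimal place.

2.6 permil

step 1: δ = (2.00 + 1000)·(-13.2/1000 + 1) − 1000 = -11.23 permil
step 2: δ = (-11.23 + 1000)·(14.0/1000 + 1) − 1000 = 2.62 permil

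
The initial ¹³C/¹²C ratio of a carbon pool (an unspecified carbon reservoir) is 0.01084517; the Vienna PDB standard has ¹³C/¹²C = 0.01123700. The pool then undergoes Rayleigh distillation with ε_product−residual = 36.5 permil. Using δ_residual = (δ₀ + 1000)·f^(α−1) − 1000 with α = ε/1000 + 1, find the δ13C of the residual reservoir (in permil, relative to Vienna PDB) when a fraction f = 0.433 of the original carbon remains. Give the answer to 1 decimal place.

δ₀ = (0.01084517/0.01123700 − 1)×1000 = (0.965130 − 1)×1000 = -34.870 permil
α − 1 = ε/1000 = 0.0365
f^(α−1) = 0.433^(0.0365) = 0.969911
δ_res = (-34.870 + 1000) × 0.969911 − 1000 = 936.090 − 1000 = -63.91 permil

-63.9 permil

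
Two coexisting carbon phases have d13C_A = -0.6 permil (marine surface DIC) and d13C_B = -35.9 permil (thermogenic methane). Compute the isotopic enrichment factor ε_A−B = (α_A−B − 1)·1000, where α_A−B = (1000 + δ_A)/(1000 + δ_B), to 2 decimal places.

α_A−B = (1000 + -0.6) / (1000 + -35.9) = 999.4 / 964.1 = 1.036614
ε_A−B = (1.036614 − 1) × 1000 = 36.614 permil
(The approximation ε ≈ δ_A − δ_B would give 35.3 permil.)

36.61 permil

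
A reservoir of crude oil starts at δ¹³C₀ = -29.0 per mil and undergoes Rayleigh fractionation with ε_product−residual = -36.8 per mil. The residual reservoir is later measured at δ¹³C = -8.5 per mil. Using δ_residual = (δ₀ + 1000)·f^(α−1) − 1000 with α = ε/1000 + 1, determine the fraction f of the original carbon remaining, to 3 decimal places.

α − 1 = ε/1000 = -0.0368
(δ_res + 1000)/(δ₀ + 1000) = (-8.5 + 1000)/(-29.0 + 1000) = 991.5/971.0 = 1.021112
f = 1.021112^(1/-0.0368) = exp(ln(1.021112)/-0.0368) = exp(0.02089/-0.0368)
f = exp(-0.5677) = 0.5668

0.567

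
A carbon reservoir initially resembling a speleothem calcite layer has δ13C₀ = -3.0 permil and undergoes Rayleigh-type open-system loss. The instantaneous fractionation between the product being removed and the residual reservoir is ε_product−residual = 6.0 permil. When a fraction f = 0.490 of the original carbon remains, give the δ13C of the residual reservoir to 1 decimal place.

Rayleigh residual: δ_res = (δ₀ + 1000)·f^(α−1) − 1000
α = ε/1000 + 1 = 1.00600, so α − 1 = 0.00600
f^(α−1) = 0.490^(0.00600) = 0.995729
δ_res = (-3.0 + 1000) × 0.995729 − 1000 = 992.742 − 1000 = -7.26 permil

-7.3 permil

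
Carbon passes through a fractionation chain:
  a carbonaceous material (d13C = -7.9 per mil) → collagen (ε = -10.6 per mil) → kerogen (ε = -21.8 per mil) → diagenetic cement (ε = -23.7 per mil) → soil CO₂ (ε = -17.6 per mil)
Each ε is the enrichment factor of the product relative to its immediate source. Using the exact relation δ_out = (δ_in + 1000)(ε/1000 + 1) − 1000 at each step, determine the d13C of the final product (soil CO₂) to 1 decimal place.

step 1: δ = (-7.90 + 1000)·(-10.6/1000 + 1) − 1000 = -18.42 per mil
step 2: δ = (-18.42 + 1000)·(-21.8/1000 + 1) − 1000 = -39.81 per mil
step 3: δ = (-39.81 + 1000)·(-23.7/1000 + 1) − 1000 = -62.57 per mil
step 4: δ = (-62.57 + 1000)·(-17.6/1000 + 1) − 1000 = -79.07 per mil

-79.1 per mil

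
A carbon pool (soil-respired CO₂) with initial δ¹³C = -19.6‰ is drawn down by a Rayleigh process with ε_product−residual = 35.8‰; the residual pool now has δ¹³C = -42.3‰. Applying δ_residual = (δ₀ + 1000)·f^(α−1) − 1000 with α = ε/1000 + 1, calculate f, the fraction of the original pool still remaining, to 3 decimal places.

α − 1 = ε/1000 = 0.0358
(δ_res + 1000)/(δ₀ + 1000) = (-42.3 + 1000)/(-19.6 + 1000) = 957.7/980.4 = 0.976846
f = 0.976846^(1/0.0358) = exp(ln(0.976846)/0.0358) = exp(-0.02343/0.0358)
f = exp(-0.6544) = 0.5198

0.520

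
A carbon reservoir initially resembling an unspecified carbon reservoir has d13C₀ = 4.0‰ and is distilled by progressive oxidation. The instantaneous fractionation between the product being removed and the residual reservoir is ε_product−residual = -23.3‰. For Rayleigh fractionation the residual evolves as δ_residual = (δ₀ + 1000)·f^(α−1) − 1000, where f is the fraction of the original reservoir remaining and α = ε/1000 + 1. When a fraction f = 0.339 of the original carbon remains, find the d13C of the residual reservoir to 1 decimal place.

Rayleigh residual: δ_res = (δ₀ + 1000)·f^(α−1) − 1000
α = ε/1000 + 1 = 0.97670, so α − 1 = -0.02330
f^(α−1) = 0.339^(-0.02330) = 1.025525
δ_res = (4.0 + 1000) × 1.025525 − 1000 = 1029.627 − 1000 = 29.63‰

29.6‰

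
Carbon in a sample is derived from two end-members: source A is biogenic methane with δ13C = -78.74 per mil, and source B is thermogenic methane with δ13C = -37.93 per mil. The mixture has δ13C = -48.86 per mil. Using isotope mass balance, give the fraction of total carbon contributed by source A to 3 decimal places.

0.268

δ_mix = f_A·δ_A + (1 − f_A)·δ_B  ⇒  f_A = (δ_mix − δ_B)/(δ_A − δ_B)
f_A = (-48.86 − (-37.93)) / (-78.74 − (-37.93))
f_A = -10.93 / -40.81 = 0.2678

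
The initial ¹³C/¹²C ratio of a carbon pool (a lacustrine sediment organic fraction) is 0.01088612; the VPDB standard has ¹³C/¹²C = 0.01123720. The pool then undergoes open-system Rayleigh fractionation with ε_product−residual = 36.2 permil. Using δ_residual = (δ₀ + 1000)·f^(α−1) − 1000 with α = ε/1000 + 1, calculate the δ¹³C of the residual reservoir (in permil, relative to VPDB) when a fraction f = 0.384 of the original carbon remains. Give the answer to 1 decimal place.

δ₀ = (0.01088612/0.01123720 − 1)×1000 = (0.968757 − 1)×1000 = -31.243 permil
α − 1 = ε/1000 = 0.0362
f^(α−1) = 0.384^(0.0362) = 0.965946
δ_res = (-31.243 + 1000) × 0.965946 − 1000 = 935.767 − 1000 = -64.23 permil

-64.2 permil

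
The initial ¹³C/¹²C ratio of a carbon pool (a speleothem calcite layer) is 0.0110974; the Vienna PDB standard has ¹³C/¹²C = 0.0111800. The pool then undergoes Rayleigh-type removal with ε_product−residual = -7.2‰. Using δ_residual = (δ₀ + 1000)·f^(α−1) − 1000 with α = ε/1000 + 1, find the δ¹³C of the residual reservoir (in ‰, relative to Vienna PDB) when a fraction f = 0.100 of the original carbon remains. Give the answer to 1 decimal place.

9.2‰

δ₀ = (0.0110974/0.0111800 − 1)×1000 = (0.992612 − 1)×1000 = -7.388‰
α − 1 = ε/1000 = -0.0072
f^(α−1) = 0.100^(-0.0072) = 1.016717
δ_res = (-7.388 + 1000) × 1.016717 − 1000 = 1009.205 − 1000 = 9.21‰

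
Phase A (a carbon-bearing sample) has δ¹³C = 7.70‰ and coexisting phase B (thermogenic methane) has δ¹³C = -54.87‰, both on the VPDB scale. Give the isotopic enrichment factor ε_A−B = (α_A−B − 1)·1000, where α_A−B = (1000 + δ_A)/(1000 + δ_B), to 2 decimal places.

66.20‰

α_A−B = (1000 + 7.70) / (1000 + -54.87) = 1007.70 / 945.13 = 1.066203
ε_A−B = (1.066203 − 1) × 1000 = 66.203‰
(The approximation ε ≈ δ_A − δ_B would give 62.57‰.)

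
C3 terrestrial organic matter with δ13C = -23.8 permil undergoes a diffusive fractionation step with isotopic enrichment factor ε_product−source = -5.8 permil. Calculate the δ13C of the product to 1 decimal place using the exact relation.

-29.5 permil

To first order, δ_product ≈ δ_source + ε = -29.6 permil.
Exactly, δ_product = (δ_source + 1000)·(ε/1000 + 1) − 1000.
δ_product = (-23.8 + 1000) × (-5.8/1000 + 1) − 1000
δ_product = -29.46 permil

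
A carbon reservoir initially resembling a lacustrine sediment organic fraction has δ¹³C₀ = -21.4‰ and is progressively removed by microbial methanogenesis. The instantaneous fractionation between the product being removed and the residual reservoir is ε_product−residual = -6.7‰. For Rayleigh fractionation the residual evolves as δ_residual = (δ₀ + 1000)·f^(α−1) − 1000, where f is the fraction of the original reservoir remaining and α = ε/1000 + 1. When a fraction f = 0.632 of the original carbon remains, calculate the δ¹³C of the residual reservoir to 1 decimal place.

Rayleigh residual: δ_res = (δ₀ + 1000)·f^(α−1) − 1000
α = ε/1000 + 1 = 0.99330, so α − 1 = -0.00670
f^(α−1) = 0.632^(-0.00670) = 1.003079
δ_res = (-21.4 + 1000) × 1.003079 − 1000 = 981.613 − 1000 = -18.39‰

-18.4‰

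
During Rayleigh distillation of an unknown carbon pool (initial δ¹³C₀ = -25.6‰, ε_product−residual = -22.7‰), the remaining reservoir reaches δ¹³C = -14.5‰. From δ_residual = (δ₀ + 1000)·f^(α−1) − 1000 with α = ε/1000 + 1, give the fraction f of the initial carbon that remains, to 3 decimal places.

α − 1 = ε/1000 = -0.0227
(δ_res + 1000)/(δ₀ + 1000) = (-14.5 + 1000)/(-25.6 + 1000) = 985.5/974.4 = 1.011392
f = 1.011392^(1/-0.0227) = exp(ln(1.011392)/-0.0227) = exp(0.01133/-0.0227)
f = exp(-0.4990) = 0.6071

0.607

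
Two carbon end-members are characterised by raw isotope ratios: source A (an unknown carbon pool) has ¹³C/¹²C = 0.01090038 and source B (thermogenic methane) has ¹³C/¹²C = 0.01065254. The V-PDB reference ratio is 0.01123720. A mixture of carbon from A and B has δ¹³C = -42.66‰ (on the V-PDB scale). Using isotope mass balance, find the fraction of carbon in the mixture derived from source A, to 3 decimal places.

δ_A = (0.01090038/0.01123720 − 1)×1000 = (0.970026 − 1)×1000 = -29.974‰
δ_B = (0.01065254/0.01123720 − 1)×1000 = (0.947971 − 1)×1000 = -52.029‰
f_A = (δ_mix − δ_B)/(δ_A − δ_B) = (-42.66 − (-52.029))/(-29.974 − (-52.029))
f_A = 9.369 / 22.055 = 0.4248

0.425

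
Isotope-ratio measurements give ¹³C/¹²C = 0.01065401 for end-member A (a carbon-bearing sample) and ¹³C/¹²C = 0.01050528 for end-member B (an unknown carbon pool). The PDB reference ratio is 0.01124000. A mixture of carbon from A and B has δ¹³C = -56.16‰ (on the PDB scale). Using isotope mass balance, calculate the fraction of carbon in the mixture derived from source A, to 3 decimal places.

δ_A = (0.01065401/0.01124000 − 1)×1000 = (0.947866 − 1)×1000 = -52.134‰
δ_B = (0.01050528/0.01124000 − 1)×1000 = (0.934633 − 1)×1000 = -65.367‰
f_A = (δ_mix − δ_B)/(δ_A − δ_B) = (-56.16 − (-65.367))/(-52.134 − (-65.367))
f_A = 9.207 / 13.232 = 0.6958

0.696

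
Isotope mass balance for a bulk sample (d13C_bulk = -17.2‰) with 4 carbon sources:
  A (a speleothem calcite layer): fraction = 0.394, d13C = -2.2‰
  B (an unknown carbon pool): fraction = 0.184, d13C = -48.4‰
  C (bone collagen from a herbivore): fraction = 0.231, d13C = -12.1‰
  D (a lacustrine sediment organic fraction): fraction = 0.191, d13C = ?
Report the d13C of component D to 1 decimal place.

-24.3‰

Isotope mass balance: δ_bulk = Σ fᵢ·δᵢ.
-17.2 = 0.394×(-2.2) + 0.184×(-48.4) + 0.231×(-12.1) + 0.191×δ_D
0.191·δ_D = -17.2 − (-12.568) = -4.632
δ_D = -4.632 / 0.191 = -24.25‰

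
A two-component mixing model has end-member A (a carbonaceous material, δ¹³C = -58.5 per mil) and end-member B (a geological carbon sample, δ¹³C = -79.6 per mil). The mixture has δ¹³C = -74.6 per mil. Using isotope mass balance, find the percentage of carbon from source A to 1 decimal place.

δ_mix = f_A·δ_A + (1 − f_A)·δ_B  ⇒  f_A = (δ_mix − δ_B)/(δ_A − δ_B)
f_A = (-74.6 − (-79.6)) / (-58.5 − (-79.6))
f_A = 5.0 / 21.1 = 0.2370

23.7%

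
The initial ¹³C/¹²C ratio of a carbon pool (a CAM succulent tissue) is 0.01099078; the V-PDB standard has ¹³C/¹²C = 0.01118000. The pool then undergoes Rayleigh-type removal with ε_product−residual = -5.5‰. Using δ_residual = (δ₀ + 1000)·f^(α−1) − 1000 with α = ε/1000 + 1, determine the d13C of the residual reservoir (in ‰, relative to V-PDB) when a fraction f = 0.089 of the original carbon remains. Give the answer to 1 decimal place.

-3.8‰

δ₀ = (0.01099078/0.01118000 − 1)×1000 = (0.983075 − 1)×1000 = -16.925‰
α − 1 = ε/1000 = -0.0055
f^(α−1) = 0.089^(-0.0055) = 1.013394
δ_res = (-16.925 + 1000) × 1.013394 − 1000 = 996.243 − 1000 = -3.76‰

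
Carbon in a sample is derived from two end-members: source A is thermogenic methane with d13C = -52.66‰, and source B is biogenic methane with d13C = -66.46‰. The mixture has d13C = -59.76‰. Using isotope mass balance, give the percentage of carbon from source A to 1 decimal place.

48.6%

δ_mix = f_A·δ_A + (1 − f_A)·δ_B  ⇒  f_A = (δ_mix − δ_B)/(δ_A − δ_B)
f_A = (-59.76 − (-66.46)) / (-52.66 − (-66.46))
f_A = 6.70 / 13.80 = 0.4855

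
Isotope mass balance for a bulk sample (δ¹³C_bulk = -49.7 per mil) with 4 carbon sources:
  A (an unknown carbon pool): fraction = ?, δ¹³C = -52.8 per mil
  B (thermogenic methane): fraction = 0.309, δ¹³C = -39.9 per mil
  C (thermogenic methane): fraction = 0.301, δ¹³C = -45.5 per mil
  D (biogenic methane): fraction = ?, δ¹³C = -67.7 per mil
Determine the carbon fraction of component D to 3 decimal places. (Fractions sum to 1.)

Let f_D and f_A be the unknown fractions; fractions sum to 1 so f_D + f_A = 0.390.
Mass balance: Σ fᵢ·δᵢ = δ_bulk ⇒ f_D·(-67.7) + f_A·(-52.8) = -49.7 − (-26.025) = -23.675
Substitute f_A = 0.390 − f_D:
f_D·(-67.7 − -52.8) = -23.675 − 0.390×(-52.8) = -3.083
f_D = -3.083 / -14.9 = 0.2069

0.207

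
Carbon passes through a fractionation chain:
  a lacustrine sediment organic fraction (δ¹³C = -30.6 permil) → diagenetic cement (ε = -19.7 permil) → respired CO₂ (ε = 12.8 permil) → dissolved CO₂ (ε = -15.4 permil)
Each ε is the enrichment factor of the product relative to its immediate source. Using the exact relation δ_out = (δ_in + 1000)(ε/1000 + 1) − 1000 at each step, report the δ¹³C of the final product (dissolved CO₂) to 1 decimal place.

step 1: δ = (-30.60 + 1000)·(-19.7/1000 + 1) − 1000 = -49.70 permil
step 2: δ = (-49.70 + 1000)·(12.8/1000 + 1) − 1000 = -37.53 permil
step 3: δ = (-37.53 + 1000)·(-15.4/1000 + 1) − 1000 = -52.36 permil

-52.4 permil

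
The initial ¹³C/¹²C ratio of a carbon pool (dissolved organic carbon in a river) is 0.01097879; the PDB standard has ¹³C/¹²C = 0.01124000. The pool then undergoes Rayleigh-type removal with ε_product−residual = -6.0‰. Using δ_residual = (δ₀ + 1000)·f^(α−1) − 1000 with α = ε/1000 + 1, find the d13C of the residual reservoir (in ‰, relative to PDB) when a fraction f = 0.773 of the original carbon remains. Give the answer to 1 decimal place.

-21.7‰

δ₀ = (0.01097879/0.01124000 − 1)×1000 = (0.976761 − 1)×1000 = -23.239‰
α − 1 = ε/1000 = -0.0060
f^(α−1) = 0.773^(-0.0060) = 1.001546
δ_res = (-23.239 + 1000) × 1.001546 − 1000 = 978.271 − 1000 = -21.73‰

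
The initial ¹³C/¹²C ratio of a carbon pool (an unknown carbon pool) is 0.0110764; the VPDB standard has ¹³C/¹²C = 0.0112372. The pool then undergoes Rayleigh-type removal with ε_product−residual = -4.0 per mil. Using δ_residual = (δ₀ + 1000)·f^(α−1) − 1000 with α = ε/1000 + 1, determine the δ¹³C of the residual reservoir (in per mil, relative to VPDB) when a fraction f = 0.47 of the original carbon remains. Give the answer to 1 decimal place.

-11.3 per mil

δ₀ = (0.0110764/0.0112372 − 1)×1000 = (0.985690 − 1)×1000 = -14.310 per mil
α − 1 = ε/1000 = -0.0040
f^(α−1) = 0.47^(-0.0040) = 1.003025
δ_res = (-14.310 + 1000) × 1.003025 − 1000 = 988.672 − 1000 = -11.33 per mil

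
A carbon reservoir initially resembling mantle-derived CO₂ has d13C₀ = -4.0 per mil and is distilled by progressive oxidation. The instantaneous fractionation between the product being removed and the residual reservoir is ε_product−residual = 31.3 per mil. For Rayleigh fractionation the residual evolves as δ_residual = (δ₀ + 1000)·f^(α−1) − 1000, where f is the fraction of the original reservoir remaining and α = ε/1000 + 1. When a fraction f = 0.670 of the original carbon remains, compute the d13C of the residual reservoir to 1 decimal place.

Rayleigh residual: δ_res = (δ₀ + 1000)·f^(α−1) − 1000
α = ε/1000 + 1 = 1.03130, so α − 1 = 0.03130
f^(α−1) = 0.670^(0.03130) = 0.987543
δ_res = (-4.0 + 1000) × 0.987543 − 1000 = 983.593 − 1000 = -16.41 per mil

-16.4 per mil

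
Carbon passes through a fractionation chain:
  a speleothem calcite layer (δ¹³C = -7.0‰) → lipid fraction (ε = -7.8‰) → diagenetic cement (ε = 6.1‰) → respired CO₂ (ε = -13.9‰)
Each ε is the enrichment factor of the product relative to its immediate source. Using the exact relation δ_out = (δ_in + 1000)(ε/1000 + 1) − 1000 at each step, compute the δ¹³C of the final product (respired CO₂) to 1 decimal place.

step 1: δ = (-7.00 + 1000)·(-7.8/1000 + 1) − 1000 = -14.75‰
step 2: δ = (-14.75 + 1000)·(6.1/1000 + 1) − 1000 = -8.74‰
step 3: δ = (-8.74 + 1000)·(-13.9/1000 + 1) − 1000 = -22.51‰

-22.5‰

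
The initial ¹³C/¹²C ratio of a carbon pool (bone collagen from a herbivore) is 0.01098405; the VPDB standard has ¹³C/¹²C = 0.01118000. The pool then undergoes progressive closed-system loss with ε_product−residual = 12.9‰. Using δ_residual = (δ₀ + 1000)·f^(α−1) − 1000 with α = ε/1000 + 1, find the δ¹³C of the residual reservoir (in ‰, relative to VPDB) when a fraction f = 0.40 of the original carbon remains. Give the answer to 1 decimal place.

δ₀ = (0.01098405/0.01118000 − 1)×1000 = (0.982473 − 1)×1000 = -17.527‰
α − 1 = ε/1000 = 0.0129
f^(α−1) = 0.40^(0.0129) = 0.988249
δ_res = (-17.527 + 1000) × 0.988249 − 1000 = 970.929 − 1000 = -29.07‰

-29.1‰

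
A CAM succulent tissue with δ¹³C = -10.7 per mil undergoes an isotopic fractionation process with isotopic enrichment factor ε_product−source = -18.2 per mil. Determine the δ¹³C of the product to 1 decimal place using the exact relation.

-28.7 per mil

To first order, δ_product ≈ δ_source + ε = -28.9 per mil.
Exactly, δ_product = (δ_source + 1000)·(ε/1000 + 1) − 1000.
δ_product = (-10.7 + 1000) × (-18.2/1000 + 1) − 1000
δ_product = -28.71 per mil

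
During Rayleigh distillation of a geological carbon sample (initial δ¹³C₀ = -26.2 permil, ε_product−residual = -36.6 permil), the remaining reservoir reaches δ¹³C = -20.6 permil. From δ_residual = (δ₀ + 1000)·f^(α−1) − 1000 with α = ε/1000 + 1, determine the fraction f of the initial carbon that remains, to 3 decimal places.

0.855

α − 1 = ε/1000 = -0.0366
(δ_res + 1000)/(δ₀ + 1000) = (-20.6 + 1000)/(-26.2 + 1000) = 979.4/973.8 = 1.005751
f = 1.005751^(1/-0.0366) = exp(ln(1.005751)/-0.0366) = exp(0.00573/-0.0366)
f = exp(-0.1567) = 0.8550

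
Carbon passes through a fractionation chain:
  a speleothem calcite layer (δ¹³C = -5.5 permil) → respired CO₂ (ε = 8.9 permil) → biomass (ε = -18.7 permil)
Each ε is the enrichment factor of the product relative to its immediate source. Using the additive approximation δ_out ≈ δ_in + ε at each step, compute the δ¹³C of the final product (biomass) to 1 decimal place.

step 1: δ ≈ -5.5 + (8.9) = 3.4 permil
step 2: δ ≈ 3.4 + (-18.7) = -15.3 permil

-15.3 permil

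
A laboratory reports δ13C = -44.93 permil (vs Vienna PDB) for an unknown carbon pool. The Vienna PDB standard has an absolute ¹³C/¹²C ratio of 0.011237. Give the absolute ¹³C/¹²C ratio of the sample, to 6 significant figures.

0.0107321

R_sample = R_standard × (δ13C/1000 + 1)
R_sample = 0.011237 × (-44.93/1000 + 1) = 0.011237 × 0.955070
R_sample = 0.0107321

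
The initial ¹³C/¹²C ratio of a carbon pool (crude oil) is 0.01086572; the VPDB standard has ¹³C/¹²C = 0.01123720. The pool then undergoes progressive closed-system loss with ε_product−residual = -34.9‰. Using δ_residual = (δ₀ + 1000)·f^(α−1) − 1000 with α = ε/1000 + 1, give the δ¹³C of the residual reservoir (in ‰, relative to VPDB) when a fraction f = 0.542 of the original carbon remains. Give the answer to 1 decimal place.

δ₀ = (0.01086572/0.01123720 − 1)×1000 = (0.966942 − 1)×1000 = -33.058‰
α − 1 = ε/1000 = -0.0349
f^(α−1) = 0.542^(-0.0349) = 1.021606
δ_res = (-33.058 + 1000) × 1.021606 − 1000 = 987.834 − 1000 = -12.17‰

-12.2‰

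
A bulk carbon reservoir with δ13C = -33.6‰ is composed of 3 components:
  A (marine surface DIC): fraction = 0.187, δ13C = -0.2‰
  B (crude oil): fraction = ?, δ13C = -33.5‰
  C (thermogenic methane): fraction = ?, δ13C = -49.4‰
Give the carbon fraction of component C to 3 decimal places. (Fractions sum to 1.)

Let f_C and f_B be the unknown fractions; fractions sum to 1 so f_C + f_B = 0.813.
Mass balance: Σ fᵢ·δᵢ = δ_bulk ⇒ f_C·(-49.4) + f_B·(-33.5) = -33.6 − (-0.037) = -33.563
Substitute f_B = 0.813 − f_C:
f_C·(-49.4 − -33.5) = -33.563 − 0.813×(-33.5) = -6.327
f_C = -6.327 / -15.9 = 0.3979

0.398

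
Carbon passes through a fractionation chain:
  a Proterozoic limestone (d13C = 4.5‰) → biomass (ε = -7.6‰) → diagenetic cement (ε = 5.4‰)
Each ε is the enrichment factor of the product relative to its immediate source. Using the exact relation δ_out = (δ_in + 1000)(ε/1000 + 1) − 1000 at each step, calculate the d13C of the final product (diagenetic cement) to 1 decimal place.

2.2‰

step 1: δ = (4.50 + 1000)·(-7.6/1000 + 1) − 1000 = -3.13‰
step 2: δ = (-3.13 + 1000)·(5.4/1000 + 1) − 1000 = 2.25‰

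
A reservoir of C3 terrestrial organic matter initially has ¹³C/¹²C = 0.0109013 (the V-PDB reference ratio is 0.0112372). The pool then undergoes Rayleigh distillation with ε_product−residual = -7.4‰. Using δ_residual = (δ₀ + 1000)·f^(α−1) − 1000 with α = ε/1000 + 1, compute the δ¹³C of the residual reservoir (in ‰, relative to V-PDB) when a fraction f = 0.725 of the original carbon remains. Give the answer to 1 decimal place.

-27.6‰

δ₀ = (0.0109013/0.0112372 − 1)×1000 = (0.970108 − 1)×1000 = -29.892‰
α − 1 = ε/1000 = -0.0074
f^(α−1) = 0.725^(-0.0074) = 1.002383
δ_res = (-29.892 + 1000) × 1.002383 − 1000 = 972.420 − 1000 = -27.58‰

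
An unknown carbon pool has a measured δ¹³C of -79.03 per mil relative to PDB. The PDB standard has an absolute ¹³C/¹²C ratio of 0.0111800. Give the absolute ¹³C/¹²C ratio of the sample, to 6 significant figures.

0.0102964

R_sample = R_standard × (δ¹³C/1000 + 1)
R_sample = 0.0111800 × (-79.03/1000 + 1) = 0.0111800 × 0.920970
R_sample = 0.0102964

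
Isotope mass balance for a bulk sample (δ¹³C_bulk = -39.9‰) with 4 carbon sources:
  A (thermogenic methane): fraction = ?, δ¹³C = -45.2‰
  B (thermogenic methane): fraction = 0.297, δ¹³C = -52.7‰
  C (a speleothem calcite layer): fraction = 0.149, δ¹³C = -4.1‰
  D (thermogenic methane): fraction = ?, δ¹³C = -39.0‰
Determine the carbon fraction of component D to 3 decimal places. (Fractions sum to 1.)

0.226

Let f_D and f_A be the unknown fractions; fractions sum to 1 so f_D + f_A = 0.554.
Mass balance: Σ fᵢ·δᵢ = δ_bulk ⇒ f_D·(-39.0) + f_A·(-45.2) = -39.9 − (-16.263) = -23.637
Substitute f_A = 0.554 − f_D:
f_D·(-39.0 − -45.2) = -23.637 − 0.554×(-45.2) = 1.404
f_D = 1.404 / 6.2 = 0.2264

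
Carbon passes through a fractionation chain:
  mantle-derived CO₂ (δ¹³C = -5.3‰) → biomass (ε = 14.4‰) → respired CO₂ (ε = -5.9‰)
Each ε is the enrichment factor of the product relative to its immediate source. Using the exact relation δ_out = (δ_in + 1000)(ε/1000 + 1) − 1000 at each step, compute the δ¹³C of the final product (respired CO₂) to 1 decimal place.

3.1‰

step 1: δ = (-5.30 + 1000)·(14.4/1000 + 1) − 1000 = 9.02‰
step 2: δ = (9.02 + 1000)·(-5.9/1000 + 1) − 1000 = 3.07‰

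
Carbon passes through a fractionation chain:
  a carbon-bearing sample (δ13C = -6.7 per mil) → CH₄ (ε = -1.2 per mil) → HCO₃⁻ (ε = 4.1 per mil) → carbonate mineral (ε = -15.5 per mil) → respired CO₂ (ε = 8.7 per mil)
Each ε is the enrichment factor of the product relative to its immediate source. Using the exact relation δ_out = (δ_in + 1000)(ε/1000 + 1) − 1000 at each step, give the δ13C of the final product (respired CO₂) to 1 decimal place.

-10.7 per mil

step 1: δ = (-6.70 + 1000)·(-1.2/1000 + 1) − 1000 = -7.89 per mil
step 2: δ = (-7.89 + 1000)·(4.1/1000 + 1) − 1000 = -3.82 per mil
step 3: δ = (-3.82 + 1000)·(-15.5/1000 + 1) − 1000 = -19.27 per mil
step 4: δ = (-19.27 + 1000)·(8.7/1000 + 1) − 1000 = -10.73 per mil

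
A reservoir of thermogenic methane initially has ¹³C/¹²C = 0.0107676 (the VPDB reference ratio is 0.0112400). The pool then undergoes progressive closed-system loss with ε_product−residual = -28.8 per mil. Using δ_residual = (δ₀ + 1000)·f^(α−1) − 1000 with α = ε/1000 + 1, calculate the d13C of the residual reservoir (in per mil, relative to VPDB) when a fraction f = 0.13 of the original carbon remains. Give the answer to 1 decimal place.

15.9 per mil

δ₀ = (0.0107676/0.0112400 − 1)×1000 = (0.957972 − 1)×1000 = -42.028 per mil
α − 1 = ε/1000 = -0.0288
f^(α−1) = 0.13^(-0.0288) = 1.060519
δ_res = (-42.028 + 1000) × 1.060519 − 1000 = 1015.947 − 1000 = 15.95 per mil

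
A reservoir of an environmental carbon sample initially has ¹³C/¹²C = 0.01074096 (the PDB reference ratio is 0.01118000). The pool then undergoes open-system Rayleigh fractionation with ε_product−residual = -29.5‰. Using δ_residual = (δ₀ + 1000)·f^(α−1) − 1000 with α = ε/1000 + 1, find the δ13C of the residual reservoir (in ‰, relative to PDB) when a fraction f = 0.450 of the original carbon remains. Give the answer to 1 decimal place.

δ₀ = (0.01074096/0.01118000 − 1)×1000 = (0.960730 − 1)×1000 = -39.270‰
α − 1 = ε/1000 = -0.0295
f^(α−1) = 0.450^(-0.0295) = 1.023836
δ_res = (-39.270 + 1000) × 1.023836 − 1000 = 983.629 − 1000 = -16.37‰

-16.4‰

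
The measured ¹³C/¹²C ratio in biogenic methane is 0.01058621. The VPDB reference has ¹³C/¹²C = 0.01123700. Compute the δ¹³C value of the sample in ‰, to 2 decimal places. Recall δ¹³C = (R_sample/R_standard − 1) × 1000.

-57.91‰

δ¹³C = (R_sample / R_standard − 1) × 1000
R_sample / R_standard = 0.01058621 / 0.01123700 = 0.942085
δ¹³C = (0.942085 − 1) × 1000 = -57.915‰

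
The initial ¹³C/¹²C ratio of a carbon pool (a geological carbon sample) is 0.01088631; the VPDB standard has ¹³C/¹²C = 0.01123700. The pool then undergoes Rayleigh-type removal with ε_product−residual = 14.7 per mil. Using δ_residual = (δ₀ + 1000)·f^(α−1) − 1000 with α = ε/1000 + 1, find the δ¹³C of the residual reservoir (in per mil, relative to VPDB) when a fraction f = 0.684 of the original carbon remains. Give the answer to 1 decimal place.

-36.6 per mil

δ₀ = (0.01088631/0.01123700 − 1)×1000 = (0.968791 − 1)×1000 = -31.209 per mil
α − 1 = ε/1000 = 0.0147
f^(α−1) = 0.684^(0.0147) = 0.994433
δ_res = (-31.209 + 1000) × 0.994433 − 1000 = 963.398 − 1000 = -36.60 per mil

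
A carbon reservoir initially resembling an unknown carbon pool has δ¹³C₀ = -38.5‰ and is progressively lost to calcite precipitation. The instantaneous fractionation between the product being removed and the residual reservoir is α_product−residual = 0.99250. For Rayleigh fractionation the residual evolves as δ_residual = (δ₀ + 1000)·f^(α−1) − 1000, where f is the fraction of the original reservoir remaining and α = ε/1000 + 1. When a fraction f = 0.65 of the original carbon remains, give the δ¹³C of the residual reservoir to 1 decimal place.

Rayleigh residual: δ_res = (δ₀ + 1000)·f^(α−1) − 1000
α − 1 = -0.00750
f^(α−1) = 0.65^(-0.00750) = 1.003236
δ_res = (-38.5 + 1000) × 1.003236 − 1000 = 964.612 − 1000 = -35.39‰

-35.4‰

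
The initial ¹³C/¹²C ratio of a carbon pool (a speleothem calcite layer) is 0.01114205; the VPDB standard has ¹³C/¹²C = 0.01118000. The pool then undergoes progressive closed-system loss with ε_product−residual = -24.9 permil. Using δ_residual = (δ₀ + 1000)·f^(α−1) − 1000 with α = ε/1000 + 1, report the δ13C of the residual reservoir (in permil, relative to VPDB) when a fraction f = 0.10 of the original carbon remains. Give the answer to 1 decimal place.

55.4 permil

δ₀ = (0.01114205/0.01118000 − 1)×1000 = (0.996606 − 1)×1000 = -3.394 permil
α − 1 = ε/1000 = -0.0249
f^(α−1) = 0.10^(-0.0249) = 1.059010
δ_res = (-3.394 + 1000) × 1.059010 − 1000 = 1055.415 − 1000 = 55.42 permil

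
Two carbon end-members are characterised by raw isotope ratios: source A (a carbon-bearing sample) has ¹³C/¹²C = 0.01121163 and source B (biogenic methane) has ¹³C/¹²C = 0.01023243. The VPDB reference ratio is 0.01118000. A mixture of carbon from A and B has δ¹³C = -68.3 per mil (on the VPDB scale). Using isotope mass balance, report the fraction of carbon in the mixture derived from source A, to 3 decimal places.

δ_A = (0.01121163/0.01118000 − 1)×1000 = (1.002829 − 1)×1000 = 2.829 per mil
δ_B = (0.01023243/0.01118000 − 1)×1000 = (0.915244 − 1)×1000 = -84.756 per mil
f_A = (δ_mix − δ_B)/(δ_A − δ_B) = (-68.3 − (-84.756))/(2.829 − (-84.756))
f_A = 16.456 / 87.585 = 0.1879

0.188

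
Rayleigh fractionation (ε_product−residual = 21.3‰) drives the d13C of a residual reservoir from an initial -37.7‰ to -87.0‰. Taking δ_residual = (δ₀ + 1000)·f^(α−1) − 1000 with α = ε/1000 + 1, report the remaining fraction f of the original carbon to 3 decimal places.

α − 1 = ε/1000 = 0.0213
(δ_res + 1000)/(δ₀ + 1000) = (-87.0 + 1000)/(-37.7 + 1000) = 913.0/962.3 = 0.948769
f = 0.948769^(1/0.0213) = exp(ln(0.948769)/0.0213) = exp(-0.05259/0.0213)
f = exp(-2.4690) = 0.0847

0.085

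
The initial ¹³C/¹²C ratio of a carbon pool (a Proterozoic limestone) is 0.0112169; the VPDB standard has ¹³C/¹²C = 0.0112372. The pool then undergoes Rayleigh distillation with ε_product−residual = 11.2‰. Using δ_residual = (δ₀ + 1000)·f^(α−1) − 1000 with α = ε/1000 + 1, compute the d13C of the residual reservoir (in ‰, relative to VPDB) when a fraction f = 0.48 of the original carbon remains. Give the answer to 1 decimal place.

δ₀ = (0.0112169/0.0112372 − 1)×1000 = (0.998194 − 1)×1000 = -1.806‰
α − 1 = ε/1000 = 0.0112
f^(α−1) = 0.48^(0.0112) = 0.991813
δ_res = (-1.806 + 1000) × 0.991813 − 1000 = 990.022 − 1000 = -9.98‰

-10.0‰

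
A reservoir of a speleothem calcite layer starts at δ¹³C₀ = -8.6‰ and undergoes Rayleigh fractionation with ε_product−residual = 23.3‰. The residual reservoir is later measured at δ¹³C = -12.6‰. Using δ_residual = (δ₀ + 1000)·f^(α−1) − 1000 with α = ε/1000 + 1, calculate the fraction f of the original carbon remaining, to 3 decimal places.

α − 1 = ε/1000 = 0.0233
(δ_res + 1000)/(δ₀ + 1000) = (-12.6 + 1000)/(-8.6 + 1000) = 987.4/991.4 = 0.995965
f = 0.995965^(1/0.0233) = exp(ln(0.995965)/0.0233) = exp(-0.00404/0.0233)
f = exp(-0.1735) = 0.8407

0.841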